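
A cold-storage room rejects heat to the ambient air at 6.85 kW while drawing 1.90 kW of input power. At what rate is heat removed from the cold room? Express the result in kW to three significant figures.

4.95 kW

For a cyclic device the first law requires Q̇_H = Q̇_C + Ẇ.
Q̇_C = Q̇_H − Ẇ = 4.950 kW.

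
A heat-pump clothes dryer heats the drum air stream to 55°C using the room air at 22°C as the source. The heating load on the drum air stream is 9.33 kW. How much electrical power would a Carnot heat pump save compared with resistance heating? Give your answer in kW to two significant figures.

8.4 kW

In absolute terms T_C = 295.15 K and T_H = 328.15 K, so ΔT = 33.00 K.
COP_Carnot = T_H/ΔT = 328.15/33.00 = 9.944.
Resistance heating needs Ẇ_res = Q̇_H = 9.330 kW; the reversible heat pump needs only Ẇ_hp = Q̇_H/COP = 0.9383 kW.
Saving = 9.330 − 0.9383 = 8.392 kW.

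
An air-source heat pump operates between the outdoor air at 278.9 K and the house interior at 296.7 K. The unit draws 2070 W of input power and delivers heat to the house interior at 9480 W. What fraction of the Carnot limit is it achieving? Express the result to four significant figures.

COP_actual = Q̇_H/Ẇ = 9480/2070 = 4.580.
The reservoir spacing is ΔT = 296.7 − 278.9 = 17.80 K.
COP_Carnot = T_H/ΔT = 296.70/17.80 = 16.67.
η_II = COP_actual/COP_Carnot = 4.580/16.67 = 0.2748.

0.2748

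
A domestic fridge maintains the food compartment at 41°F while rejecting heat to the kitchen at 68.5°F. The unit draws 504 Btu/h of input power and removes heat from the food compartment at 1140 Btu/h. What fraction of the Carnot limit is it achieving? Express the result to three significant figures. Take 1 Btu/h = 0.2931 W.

0.124

COP_actual = Q̇_C/Ẇ = 1140/504.0 = 2.262.
In absolute terms T_C = 278.15 K and T_H = 293.43 K, so ΔT = 15.28 K.
COP_Carnot = T_C/ΔT = 278.15/15.28 = 18.21.
η_II = COP_actual/COP_Carnot = 2.262/18.21 = 0.1242.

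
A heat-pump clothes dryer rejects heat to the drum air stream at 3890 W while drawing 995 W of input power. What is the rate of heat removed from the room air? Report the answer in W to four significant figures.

2895 W

For a cyclic device the first law requires Q̇_H = Q̇_C + Ẇ.
Q̇_C = Q̇_H − Ẇ = 2895 W.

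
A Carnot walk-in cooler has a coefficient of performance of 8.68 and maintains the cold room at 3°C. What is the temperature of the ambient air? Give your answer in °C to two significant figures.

35 °C

COP_R = T_C/(T_H − T_C) gives T_H − T_C = T_C/COP.
With T_C = 276.15 K, T_H = 276.15 × (1 + 1/8.68) = 307.96 K.
Converting, 307.96 K = 34.81°C.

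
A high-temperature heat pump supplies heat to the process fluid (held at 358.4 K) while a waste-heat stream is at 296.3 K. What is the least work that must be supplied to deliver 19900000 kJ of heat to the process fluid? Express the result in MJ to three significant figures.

The reservoir spacing is ΔT = 358.4 − 296.3 = 62.10 K.
The reversible limit is COP_HP = T_H/ΔT = 5.771, so W_min = Q_H/COP = Q_H·ΔT/T_H.
W_min = 19900000 × 62.10/358.40 = 3448000 kJ = 3448 MJ.

3450 MJ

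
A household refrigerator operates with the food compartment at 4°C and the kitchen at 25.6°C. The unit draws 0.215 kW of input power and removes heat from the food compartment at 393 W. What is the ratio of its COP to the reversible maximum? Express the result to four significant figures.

0.1425

Converting, Q̇_C = 393.0 W = 0.3930 kW, so COP_actual = Q̇_C/Ẇ = 0.3930/0.2150 = 1.828.
In absolute terms T_C = 277.15 K and T_H = 298.75 K, so ΔT = 21.60 K.
COP_Carnot = T_C/ΔT = 277.15/21.60 = 12.83.
η_II = COP_actual/COP_Carnot = 1.828/12.83 = 0.1425.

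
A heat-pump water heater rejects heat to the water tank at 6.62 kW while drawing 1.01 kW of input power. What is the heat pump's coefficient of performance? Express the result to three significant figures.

6.55

The first law gives Q̇_H = Q̇_C + Ẇ, so the three rates are Q̇_C = 5.610, Q̇_H = 6.620, Ẇ = 1.010 kW.
COP_HP = Q̇_H/Ẇ = 6.620/1.010 = 6.554.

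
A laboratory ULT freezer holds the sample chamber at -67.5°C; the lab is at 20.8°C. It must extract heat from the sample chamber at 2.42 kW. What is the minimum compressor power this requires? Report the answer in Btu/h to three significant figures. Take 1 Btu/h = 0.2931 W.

In absolute terms T_C = 205.65 K and T_H = 293.95 K, so ΔT = 88.30 K.
COP_Carnot = T_C/ΔT = 205.65/88.30 = 2.329.
Ẇ_min = Q̇/COP_Carnot = 2.420/2.329 = 1.039 kW = 3545 Btu/h.

3550 Btu/h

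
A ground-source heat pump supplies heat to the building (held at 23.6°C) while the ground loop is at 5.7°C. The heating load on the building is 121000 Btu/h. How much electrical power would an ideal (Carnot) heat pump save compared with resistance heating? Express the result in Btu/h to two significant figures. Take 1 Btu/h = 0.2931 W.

In absolute terms T_C = 278.85 K and T_H = 296.75 K, so ΔT = 17.90 K.
COP_Carnot = T_H/ΔT = 296.75/17.90 = 16.58.
Resistance heating needs Ẇ_res = Q̇_H = 121000 Btu/h; the reversible heat pump needs only Ẇ_hp = Q̇_H/COP = 7299 Btu/h.
Saving = 121000 − 7299 = 113700 Btu/h.

110000 Btu/h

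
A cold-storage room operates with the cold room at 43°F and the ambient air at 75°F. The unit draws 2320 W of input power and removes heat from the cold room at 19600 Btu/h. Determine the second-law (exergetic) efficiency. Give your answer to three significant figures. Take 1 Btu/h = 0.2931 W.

Converting, Q̇_C = 19600 Btu/h = 5745 W, so COP_actual = Q̇_C/Ẇ = 5745/2320 = 2.476.
In absolute terms T_C = 279.26 K and T_H = 297.04 K, so ΔT = 17.78 K.
COP_Carnot = T_C/ΔT = 279.26/17.78 = 15.71.
η_II = COP_actual/COP_Carnot = 2.476/15.71 = 0.1576.

0.158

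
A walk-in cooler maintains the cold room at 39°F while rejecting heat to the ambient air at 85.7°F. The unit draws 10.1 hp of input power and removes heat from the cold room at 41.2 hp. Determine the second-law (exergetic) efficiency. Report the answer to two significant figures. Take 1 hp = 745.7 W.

COP_actual = Q̇_C/Ẇ = 41.20/10.10 = 4.079.
In absolute terms T_C = 277.04 K and T_H = 302.98 K, so ΔT = 25.94 K.
COP_Carnot = T_C/ΔT = 277.04/25.94 = 10.68.
η_II = COP_actual/COP_Carnot = 4.079/10.68 = 0.3820.

0.38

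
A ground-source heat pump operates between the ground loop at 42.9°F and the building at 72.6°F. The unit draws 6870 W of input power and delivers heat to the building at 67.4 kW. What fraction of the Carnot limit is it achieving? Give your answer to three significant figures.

0.547

Converting, Q̇_H = 67.40 kW = 67400 W, so COP_actual = Q̇_H/Ẇ = 67400/6870 = 9.811.
In absolute terms T_C = 279.21 K and T_H = 295.71 K, so ΔT = 16.50 K.
COP_Carnot = T_H/ΔT = 295.71/16.50 = 17.92.
η_II = COP_actual/COP_Carnot = 9.811/17.92 = 0.5474.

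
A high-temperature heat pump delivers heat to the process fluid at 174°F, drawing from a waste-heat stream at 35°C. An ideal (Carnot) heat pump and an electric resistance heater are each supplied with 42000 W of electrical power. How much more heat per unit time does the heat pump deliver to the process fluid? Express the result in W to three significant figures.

In absolute terms T_C = 308.15 K and T_H = 352.04 K, so ΔT = 43.89 K.
COP_Carnot = T_H/ΔT = 352.04/43.89 = 8.021.
The heat pump delivers Q̇_H = COP × Ẇ = 336900 W; the resistance heater delivers Ẇ = 42000 W.
Extra = (COP − 1)·Ẇ = 294900 W.

295000 W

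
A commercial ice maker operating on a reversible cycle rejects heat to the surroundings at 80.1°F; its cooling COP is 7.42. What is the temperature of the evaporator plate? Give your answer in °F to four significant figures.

For a Carnot refrigerator COP_R = T_C/(T_H − T_C), so T_C = COP·T_H/(1 + COP).
With T_H = 299.87 K, T_C = 7.42 × 299.87/8.420 = 264.26 K.
Converting, 264.26 K = 15.99°F.

15.99 °F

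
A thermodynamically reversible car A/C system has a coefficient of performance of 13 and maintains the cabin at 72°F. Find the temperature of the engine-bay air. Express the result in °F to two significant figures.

110 °F

COP_R = T_C/(T_H − T_C) gives T_H − T_C = T_C/COP.
With T_C = 295.37 K, T_H = 295.37 × (1 + 1/13) = 318.09 K.
Converting, 318.09 K = 112.90°F.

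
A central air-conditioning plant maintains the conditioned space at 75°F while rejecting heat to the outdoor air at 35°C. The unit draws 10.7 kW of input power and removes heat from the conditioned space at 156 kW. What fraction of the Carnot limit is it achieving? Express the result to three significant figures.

0.545

COP_actual = Q̇_C/Ẇ = 156.0/10.70 = 14.58.
In absolute terms T_C = 297.04 K and T_H = 308.15 K, so ΔT = 11.11 K.
COP_Carnot = T_C/ΔT = 297.04/11.11 = 26.73.
η_II = COP_actual/COP_Carnot = 14.58/26.73 = 0.5454.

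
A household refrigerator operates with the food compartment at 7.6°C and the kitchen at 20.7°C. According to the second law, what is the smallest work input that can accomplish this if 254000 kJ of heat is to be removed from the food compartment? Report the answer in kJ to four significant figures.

In absolute terms T_C = 280.75 K and T_H = 293.85 K, so ΔT = 13.10 K.
The reversible limit is COP_R = T_C/ΔT = 21.43, so W_min = Q_C/COP = Q_C·ΔT/T_C.
W_min = 254000 × 13.10/280.75 = 11850 kJ.

11850 kJ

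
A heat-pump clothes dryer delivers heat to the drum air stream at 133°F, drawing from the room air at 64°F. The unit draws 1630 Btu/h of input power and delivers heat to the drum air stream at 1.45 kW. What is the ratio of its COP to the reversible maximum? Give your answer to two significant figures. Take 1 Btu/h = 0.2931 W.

Converting, Q̇_H = 1.450 kW = 4947 Btu/h, so COP_actual = Q̇_H/Ẇ = 4947/1630 = 3.035.
In absolute terms T_C = 290.93 K and T_H = 329.26 K, so ΔT = 38.33 K.
COP_Carnot = T_H/ΔT = 329.26/38.33 = 8.589.
η_II = COP_actual/COP_Carnot = 3.035/8.589 = 0.3533.

0.35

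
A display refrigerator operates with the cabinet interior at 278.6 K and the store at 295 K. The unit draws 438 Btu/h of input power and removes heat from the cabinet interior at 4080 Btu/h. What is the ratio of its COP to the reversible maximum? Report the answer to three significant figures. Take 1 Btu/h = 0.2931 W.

COP_actual = Q̇_C/Ẇ = 4080/438.0 = 9.315.
The reservoir spacing is ΔT = 295 − 278.6 = 16.40 K.
COP_Carnot = T_C/ΔT = 278.60/16.40 = 16.99.
η_II = COP_actual/COP_Carnot = 9.315/16.99 = 0.5483.

0.548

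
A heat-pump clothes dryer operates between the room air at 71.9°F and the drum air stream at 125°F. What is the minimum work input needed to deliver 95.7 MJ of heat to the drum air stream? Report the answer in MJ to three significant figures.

In absolute terms T_C = 295.32 K and T_H = 324.82 K, so ΔT = 29.50 K.
The reversible limit is COP_HP = T_H/ΔT = 11.01, so W_min = Q_H/COP = Q_H·ΔT/T_H.
W_min = 95.70 × 29.50/324.82 = 8.692 MJ.

8.69 MJ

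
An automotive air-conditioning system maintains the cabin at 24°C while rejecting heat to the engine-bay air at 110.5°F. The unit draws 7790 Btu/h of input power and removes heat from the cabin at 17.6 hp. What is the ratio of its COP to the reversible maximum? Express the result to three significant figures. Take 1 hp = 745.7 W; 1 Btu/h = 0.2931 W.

0.379

Converting, Q̇_C = 17.60 hp = 44780 Btu/h, so COP_actual = Q̇_C/Ẇ = 44780/7790 = 5.748.
In absolute terms T_C = 297.15 K and T_H = 316.76 K, so ΔT = 19.61 K.
COP_Carnot = T_C/ΔT = 297.15/19.61 = 15.15.
η_II = COP_actual/COP_Carnot = 5.748/15.15 = 0.3794.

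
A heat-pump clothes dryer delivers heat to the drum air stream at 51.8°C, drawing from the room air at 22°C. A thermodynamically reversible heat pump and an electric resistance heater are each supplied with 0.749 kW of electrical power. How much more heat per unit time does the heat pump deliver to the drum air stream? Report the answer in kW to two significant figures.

In absolute terms T_C = 295.15 K and T_H = 324.95 K, so ΔT = 29.80 K.
COP_Carnot = T_H/ΔT = 324.95/29.80 = 10.90.
The heat pump delivers Q̇_H = COP × Ẇ = 8.167 kW; the resistance heater delivers Ẇ = 0.7490 kW.
Extra = (COP − 1)·Ẇ = 7.418 kW.

7.4 kW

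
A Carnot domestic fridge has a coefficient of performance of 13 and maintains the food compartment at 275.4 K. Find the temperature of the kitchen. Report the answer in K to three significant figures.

COP_R = T_C/(T_H − T_C) gives T_H − T_C = T_C/COP.
With T_C = 275.40 K, T_H = 275.40 × (1 + 1/13) = 296.58 K.

297 K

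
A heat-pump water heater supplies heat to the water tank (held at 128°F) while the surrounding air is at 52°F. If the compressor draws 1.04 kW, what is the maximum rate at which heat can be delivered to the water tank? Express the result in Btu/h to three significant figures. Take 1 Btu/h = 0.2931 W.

In absolute terms T_C = 284.26 K and T_H = 326.48 K, so ΔT = 42.22 K.
COP_Carnot = T_H/ΔT = 326.48/42.22 = 7.733.
Q̇_max = COP_Carnot × Ẇ = 7.733 × 1.040 kW = 8.042 kW = 27440 Btu/h.

27400 Btu/h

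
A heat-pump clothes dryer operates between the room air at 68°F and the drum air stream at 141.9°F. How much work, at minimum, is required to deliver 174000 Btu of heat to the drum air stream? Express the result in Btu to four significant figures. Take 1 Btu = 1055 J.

In absolute terms T_C = 293.15 K and T_H = 334.21 K, so ΔT = 41.06 K.
The reversible limit is COP_HP = T_H/ΔT = 8.140, so W_min = Q_H/COP = Q_H·ΔT/T_H.
W_min = 174000 × 41.06/334.21 = 21380 Btu.

21380 Btu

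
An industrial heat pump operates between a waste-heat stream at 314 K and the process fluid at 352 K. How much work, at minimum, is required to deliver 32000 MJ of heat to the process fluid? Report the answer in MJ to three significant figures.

3450 MJ

The reservoir spacing is ΔT = 352 − 314 = 38.00 K.
The reversible limit is COP_HP = T_H/ΔT = 9.263, so W_min = Q_H/COP = Q_H·ΔT/T_H.
W_min = 32000 × 38.00/352.00 = 3455 MJ.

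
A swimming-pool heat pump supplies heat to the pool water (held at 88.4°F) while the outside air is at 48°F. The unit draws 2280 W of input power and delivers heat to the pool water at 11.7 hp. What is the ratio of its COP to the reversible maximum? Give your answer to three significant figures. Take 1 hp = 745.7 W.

0.282

Converting, Q̇_H = 11.70 hp = 8725 W, so COP_actual = Q̇_H/Ẇ = 8725/2280 = 3.827.
In absolute terms T_C = 282.04 K and T_H = 304.48 K, so ΔT = 22.44 K.
COP_Carnot = T_H/ΔT = 304.48/22.44 = 13.57.
η_II = COP_actual/COP_Carnot = 3.827/13.57 = 0.2821.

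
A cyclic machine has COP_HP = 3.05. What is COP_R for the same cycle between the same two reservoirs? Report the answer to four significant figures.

2.050

Since Q_H = Q_C + W for any cycle, COP_R = Q_C/W = Q_H/W − 1.
COP_R = 3.05 − 1 = 2.05.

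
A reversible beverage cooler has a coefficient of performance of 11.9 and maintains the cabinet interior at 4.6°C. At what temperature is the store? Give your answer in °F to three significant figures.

82.3 °F

COP_R = T_C/(T_H − T_C) gives T_H − T_C = T_C/COP.
With T_C = 277.75 K, T_H = 277.75 × (1 + 1/11.9) = 301.09 K.
Converting, 301.09 K = 82.29°F.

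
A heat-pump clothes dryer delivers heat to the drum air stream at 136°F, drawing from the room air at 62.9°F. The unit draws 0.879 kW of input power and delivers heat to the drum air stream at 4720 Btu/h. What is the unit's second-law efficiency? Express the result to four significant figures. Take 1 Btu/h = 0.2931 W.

Converting, Q̇_H = 4720 Btu/h = 1.383 kW, so COP_actual = Q̇_H/Ẇ = 1.383/0.8790 = 1.574.
In absolute terms T_C = 290.32 K and T_H = 330.93 K, so ΔT = 40.61 K.
COP_Carnot = T_H/ΔT = 330.93/40.61 = 8.149.
η_II = COP_actual/COP_Carnot = 1.574/8.149 = 0.1931.

0.1931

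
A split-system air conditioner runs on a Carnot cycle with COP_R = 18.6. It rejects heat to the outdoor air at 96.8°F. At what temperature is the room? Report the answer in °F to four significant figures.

68.41 °F

For a Carnot refrigerator COP_R = T_C/(T_H − T_C), so T_C = COP·T_H/(1 + COP).
With T_H = 309.15 K, T_C = 18.6 × 309.15/19.60 = 293.38 K.
Converting, 293.38 K = 68.41°F.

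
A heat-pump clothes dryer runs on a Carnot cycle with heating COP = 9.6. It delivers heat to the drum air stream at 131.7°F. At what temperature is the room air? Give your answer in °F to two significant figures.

70 °F

COP_HP = T_H/(T_H − T_C) gives T_H − T_C = T_H/COP.
With T_H = 328.54 K, T_C = 328.54 × (1 − 1/9.6) = 294.32 K.
Converting, 294.32 K = 70.10°F.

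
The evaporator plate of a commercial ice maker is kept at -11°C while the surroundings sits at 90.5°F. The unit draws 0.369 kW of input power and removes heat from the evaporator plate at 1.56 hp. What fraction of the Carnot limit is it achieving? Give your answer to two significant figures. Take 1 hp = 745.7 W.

Converting, Q̇_C = 1.560 hp = 1.163 kW, so COP_actual = Q̇_C/Ẇ = 1.163/0.3690 = 3.153.
In absolute terms T_C = 262.15 K and T_H = 305.65 K, so ΔT = 43.50 K.
COP_Carnot = T_C/ΔT = 262.15/43.50 = 6.026.
η_II = COP_actual/COP_Carnot = 3.153/6.026 = 0.5231.

0.52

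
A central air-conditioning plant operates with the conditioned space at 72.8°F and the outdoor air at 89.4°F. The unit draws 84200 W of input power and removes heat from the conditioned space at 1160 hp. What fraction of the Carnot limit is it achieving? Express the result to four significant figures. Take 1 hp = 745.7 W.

Converting, Q̇_C = 1160 hp = 865000 W, so COP_actual = Q̇_C/Ẇ = 865000/84200 = 10.27.
In absolute terms T_C = 295.82 K and T_H = 305.04 K, so ΔT = 9.222 K.
COP_Carnot = T_C/ΔT = 295.82/9.222 = 32.08.
η_II = COP_actual/COP_Carnot = 10.27/32.08 = 0.3203.

0.3203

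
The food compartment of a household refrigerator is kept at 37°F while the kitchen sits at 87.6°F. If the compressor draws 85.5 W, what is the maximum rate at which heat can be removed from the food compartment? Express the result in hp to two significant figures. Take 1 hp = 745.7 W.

1.1 hp

In absolute terms T_C = 275.93 K and T_H = 304.04 K, so ΔT = 28.11 K.
COP_Carnot = T_C/ΔT = 275.93/28.11 = 9.816.
Q̇_max = COP_Carnot × Ẇ = 9.816 × 85.50 W = 839.2 W = 1.125 hp.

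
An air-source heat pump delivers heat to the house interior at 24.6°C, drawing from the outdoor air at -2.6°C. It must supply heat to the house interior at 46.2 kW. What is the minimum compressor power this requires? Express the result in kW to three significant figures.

4.22 kW

In absolute terms T_C = 270.55 K and T_H = 297.75 K, so ΔT = 27.20 K.
COP_Carnot = T_H/ΔT = 297.75/27.20 = 10.95.
Ẇ_min = Q̇/COP_Carnot = 46.20/10.95 = 4.220 kW.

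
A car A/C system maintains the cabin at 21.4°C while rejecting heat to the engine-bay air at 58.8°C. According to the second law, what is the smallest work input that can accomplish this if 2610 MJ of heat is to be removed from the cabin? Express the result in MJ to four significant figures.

In absolute terms T_C = 294.55 K and T_H = 331.95 K, so ΔT = 37.40 K.
The reversible limit is COP_R = T_C/ΔT = 7.876, so W_min = Q_C/COP = Q_C·ΔT/T_C.
W_min = 2610 × 37.40/294.55 = 331.4 MJ.

331.4 MJ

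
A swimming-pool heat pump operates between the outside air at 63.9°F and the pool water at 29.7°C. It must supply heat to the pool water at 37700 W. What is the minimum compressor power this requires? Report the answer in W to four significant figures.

In absolute terms T_C = 290.87 K and T_H = 302.85 K, so ΔT = 11.98 K.
COP_Carnot = T_H/ΔT = 302.85/11.98 = 25.28.
Ẇ_min = Q̇/COP_Carnot = 37700/25.28 = 1491 W.

1491 W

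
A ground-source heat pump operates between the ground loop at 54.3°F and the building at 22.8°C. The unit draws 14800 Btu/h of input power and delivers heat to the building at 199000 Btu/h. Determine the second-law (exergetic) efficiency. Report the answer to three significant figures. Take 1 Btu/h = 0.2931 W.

0.473

COP_actual = Q̇_H/Ẇ = 199000/14800 = 13.45.
In absolute terms T_C = 285.54 K and T_H = 295.95 K, so ΔT = 10.41 K.
COP_Carnot = T_H/ΔT = 295.95/10.41 = 28.43.
η_II = COP_actual/COP_Carnot = 13.45/28.43 = 0.4730.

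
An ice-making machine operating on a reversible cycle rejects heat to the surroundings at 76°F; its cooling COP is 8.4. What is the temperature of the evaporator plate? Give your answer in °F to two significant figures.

19 °F

For a Carnot refrigerator COP_R = T_C/(T_H − T_C), so T_C = COP·T_H/(1 + COP).
With T_H = 297.59 K, T_C = 8.4 × 297.59/9.400 = 265.94 K.
Converting, 265.94 K = 19.01°F.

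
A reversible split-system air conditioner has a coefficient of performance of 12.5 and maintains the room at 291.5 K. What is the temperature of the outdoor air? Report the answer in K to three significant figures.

COP_R = T_C/(T_H − T_C) gives T_H − T_C = T_C/COP.
With T_C = 291.50 K, T_H = 291.50 × (1 + 1/12.5) = 314.82 K.

315 K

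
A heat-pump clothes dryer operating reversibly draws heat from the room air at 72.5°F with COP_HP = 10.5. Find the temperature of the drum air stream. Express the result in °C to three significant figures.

COP_HP = T_H/(T_H − T_C) rearranges to T_H = COP·T_C/(COP − 1).
With T_C = 295.65 K, T_H = 10.5 × 295.65/9.500 = 326.77 K.
Converting, 326.77 K = 53.62°C.

53.6 °C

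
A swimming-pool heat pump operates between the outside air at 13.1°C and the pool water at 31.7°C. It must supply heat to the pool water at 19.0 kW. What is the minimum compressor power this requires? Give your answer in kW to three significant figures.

1.16 kW

In absolute terms T_C = 286.25 K and T_H = 304.85 K, so ΔT = 18.60 K.
COP_Carnot = T_H/ΔT = 304.85/18.60 = 16.39.
Ẇ_min = Q̇/COP_Carnot = 19.00/16.39 = 1.159 kW.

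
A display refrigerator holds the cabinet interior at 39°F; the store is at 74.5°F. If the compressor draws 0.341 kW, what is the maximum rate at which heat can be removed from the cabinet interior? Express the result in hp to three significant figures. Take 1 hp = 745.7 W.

6.42 hp

In absolute terms T_C = 277.04 K and T_H = 296.76 K, so ΔT = 19.72 K.
COP_Carnot = T_C/ΔT = 277.04/19.72 = 14.05.
Q̇_max = COP_Carnot × Ẇ = 14.05 × 0.3410 kW = 4.790 kW = 6.424 hp.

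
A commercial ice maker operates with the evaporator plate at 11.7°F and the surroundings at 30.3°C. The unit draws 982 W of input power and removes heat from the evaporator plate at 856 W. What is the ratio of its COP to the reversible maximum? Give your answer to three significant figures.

0.138

COP_actual = Q̇_C/Ẇ = 856.0/982.0 = 0.8717.
In absolute terms T_C = 261.87 K and T_H = 303.45 K, so ΔT = 41.58 K.
COP_Carnot = T_C/ΔT = 261.87/41.58 = 6.298.
η_II = COP_actual/COP_Carnot = 0.8717/6.298 = 0.1384.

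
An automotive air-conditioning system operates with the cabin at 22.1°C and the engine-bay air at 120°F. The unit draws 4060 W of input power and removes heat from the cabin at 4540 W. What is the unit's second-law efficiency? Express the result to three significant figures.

0.101

COP_actual = Q̇_C/Ẇ = 4540/4060 = 1.118.
In absolute terms T_C = 295.25 K and T_H = 322.04 K, so ΔT = 26.79 K.
COP_Carnot = T_C/ΔT = 295.25/26.79 = 11.02.
η_II = COP_actual/COP_Carnot = 1.118/11.02 = 0.1015.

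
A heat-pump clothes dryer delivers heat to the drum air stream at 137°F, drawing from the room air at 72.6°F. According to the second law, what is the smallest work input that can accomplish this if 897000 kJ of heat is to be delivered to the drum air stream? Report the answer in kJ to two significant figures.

In absolute terms T_C = 295.71 K and T_H = 331.48 K, so ΔT = 35.78 K.
The reversible limit is COP_HP = T_H/ΔT = 9.265, so W_min = Q_H/COP = Q_H·ΔT/T_H.
W_min = 897000 × 35.78/331.48 = 96820 kJ.

97000 kJ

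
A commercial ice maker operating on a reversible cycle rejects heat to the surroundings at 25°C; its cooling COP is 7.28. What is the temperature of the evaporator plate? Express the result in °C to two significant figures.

-11 °C

For a Carnot refrigerator COP_R = T_C/(T_H − T_C), so T_C = COP·T_H/(1 + COP).
With T_H = 298.15 K, T_C = 7.28 × 298.15/8.280 = 262.14 K.
Converting, 262.14 K = -11.01°C.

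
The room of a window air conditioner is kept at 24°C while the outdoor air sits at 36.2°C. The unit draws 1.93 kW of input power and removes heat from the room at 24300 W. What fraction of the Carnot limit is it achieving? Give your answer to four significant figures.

Converting, Q̇_C = 24300 W = 24.30 kW, so COP_actual = Q̇_C/Ẇ = 24.30/1.930 = 12.59.
In absolute terms T_C = 297.15 K and T_H = 309.35 K, so ΔT = 12.20 K.
COP_Carnot = T_C/ΔT = 297.15/12.20 = 24.36.
η_II = COP_actual/COP_Carnot = 12.59/24.36 = 0.5169.

0.5169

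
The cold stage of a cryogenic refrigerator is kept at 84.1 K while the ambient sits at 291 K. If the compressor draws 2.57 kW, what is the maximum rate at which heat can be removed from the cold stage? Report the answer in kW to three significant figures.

The reservoir spacing is ΔT = 291 − 84.1 = 206.9 K.
COP_Carnot = T_C/ΔT = 84.10/206.9 = 0.4065.
Q̇_max = COP_Carnot × Ẇ = 0.4065 × 2.570 kW = 1.045 kW.

1.04 kW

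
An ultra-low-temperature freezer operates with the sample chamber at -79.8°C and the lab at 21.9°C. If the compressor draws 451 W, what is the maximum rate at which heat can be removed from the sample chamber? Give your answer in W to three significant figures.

In absolute terms T_C = 193.35 K and T_H = 295.05 K, so ΔT = 101.7 K.
COP_Carnot = T_C/ΔT = 193.35/101.7 = 1.901.
Q̇_max = COP_Carnot × Ẇ = 1.901 × 451.0 W = 857.4 W.

857 W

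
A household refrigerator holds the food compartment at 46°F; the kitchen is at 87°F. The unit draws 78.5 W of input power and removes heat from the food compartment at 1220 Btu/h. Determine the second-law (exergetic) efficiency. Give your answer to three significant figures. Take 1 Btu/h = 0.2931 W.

Converting, Q̇_C = 1220 Btu/h = 357.6 W, so COP_actual = Q̇_C/Ẇ = 357.6/78.50 = 4.555.
In absolute terms T_C = 280.93 K and T_H = 303.71 K, so ΔT = 22.78 K.
COP_Carnot = T_C/ΔT = 280.93/22.78 = 12.33.
η_II = COP_actual/COP_Carnot = 4.555/12.33 = 0.3693.

0.369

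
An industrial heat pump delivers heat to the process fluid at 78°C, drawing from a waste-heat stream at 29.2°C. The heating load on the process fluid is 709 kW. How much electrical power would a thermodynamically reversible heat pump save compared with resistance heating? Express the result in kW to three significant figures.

610 kW

In absolute terms T_C = 302.35 K and T_H = 351.15 K, so ΔT = 48.80 K.
COP_Carnot = T_H/ΔT = 351.15/48.80 = 7.196.
Resistance heating needs Ẇ_res = Q̇_H = 709.0 kW; the reversible heat pump needs only Ẇ_hp = Q̇_H/COP = 98.53 kW.
Saving = 709.0 − 98.53 = 610.5 kW.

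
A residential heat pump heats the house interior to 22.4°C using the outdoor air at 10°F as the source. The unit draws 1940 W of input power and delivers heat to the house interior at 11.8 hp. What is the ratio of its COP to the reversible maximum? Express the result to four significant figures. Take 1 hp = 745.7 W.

Converting, Q̇_H = 11.80 hp = 8799 W, so COP_actual = Q̇_H/Ẇ = 8799/1940 = 4.536.
In absolute terms T_C = 260.93 K and T_H = 295.55 K, so ΔT = 34.62 K.
COP_Carnot = T_H/ΔT = 295.55/34.62 = 8.536.
η_II = COP_actual/COP_Carnot = 4.536/8.536 = 0.5313.

0.5313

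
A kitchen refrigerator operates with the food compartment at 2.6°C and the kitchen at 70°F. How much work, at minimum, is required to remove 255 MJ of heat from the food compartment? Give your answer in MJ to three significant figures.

17.1 MJ

In absolute terms T_C = 275.75 K and T_H = 294.26 K, so ΔT = 18.51 K.
The reversible limit is COP_R = T_C/ΔT = 14.90, so W_min = Q_C/COP = Q_C·ΔT/T_C.
W_min = 255.0 × 18.51/275.75 = 17.12 MJ.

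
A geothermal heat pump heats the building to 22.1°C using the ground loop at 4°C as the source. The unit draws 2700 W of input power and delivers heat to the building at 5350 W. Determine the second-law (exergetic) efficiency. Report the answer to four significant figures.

COP_actual = Q̇_H/Ẇ = 5350/2700 = 1.981.
In absolute terms T_C = 277.15 K and T_H = 295.25 K, so ΔT = 18.10 K.
COP_Carnot = T_H/ΔT = 295.25/18.10 = 16.31.
η_II = COP_actual/COP_Carnot = 1.981/16.31 = 0.1215.

0.1215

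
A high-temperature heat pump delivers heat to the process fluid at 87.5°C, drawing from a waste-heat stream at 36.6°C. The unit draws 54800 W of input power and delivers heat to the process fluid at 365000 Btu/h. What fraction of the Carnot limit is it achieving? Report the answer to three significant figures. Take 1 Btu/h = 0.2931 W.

Converting, Q̇_H = 365000 Btu/h = 107000 W, so COP_actual = Q̇_H/Ẇ = 107000/54800 = 1.952.
In absolute terms T_C = 309.75 K and T_H = 360.65 K, so ΔT = 50.90 K.
COP_Carnot = T_H/ΔT = 360.65/50.90 = 7.085.
η_II = COP_actual/COP_Carnot = 1.952/7.085 = 0.2755.

0.276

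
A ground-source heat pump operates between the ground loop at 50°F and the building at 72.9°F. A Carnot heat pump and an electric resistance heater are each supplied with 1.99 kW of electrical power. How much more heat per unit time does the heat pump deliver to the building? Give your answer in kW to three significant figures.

44.3 kW

In absolute terms T_C = 283.15 K and T_H = 295.87 K, so ΔT = 12.72 K.
COP_Carnot = T_H/ΔT = 295.87/12.72 = 23.26.
The heat pump delivers Q̇_H = COP × Ẇ = 46.28 kW; the resistance heater delivers Ẇ = 1.990 kW.
Extra = (COP − 1)·Ẇ = 44.29 kW.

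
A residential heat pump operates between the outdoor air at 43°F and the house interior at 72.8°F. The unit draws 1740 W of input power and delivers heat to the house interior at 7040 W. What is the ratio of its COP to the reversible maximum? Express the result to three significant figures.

COP_actual = Q̇_H/Ẇ = 7040/1740 = 4.046.
In absolute terms T_C = 279.26 K and T_H = 295.82 K, so ΔT = 16.56 K.
COP_Carnot = T_H/ΔT = 295.82/16.56 = 17.87.
η_II = COP_actual/COP_Carnot = 4.046/17.87 = 0.2264.

0.226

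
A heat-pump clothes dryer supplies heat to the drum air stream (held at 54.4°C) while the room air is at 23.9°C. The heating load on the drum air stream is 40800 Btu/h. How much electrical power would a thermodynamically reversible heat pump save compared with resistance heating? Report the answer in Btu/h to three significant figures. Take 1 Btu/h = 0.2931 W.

37000 Btu/h

In absolute terms T_C = 297.05 K and T_H = 327.55 K, so ΔT = 30.50 K.
COP_Carnot = T_H/ΔT = 327.55/30.50 = 10.74.
Resistance heating needs Ẇ_res = Q̇_H = 40800 Btu/h; the reversible heat pump needs only Ẇ_hp = Q̇_H/COP = 3799 Btu/h.
Saving = 40800 − 3799 = 37000 Btu/h.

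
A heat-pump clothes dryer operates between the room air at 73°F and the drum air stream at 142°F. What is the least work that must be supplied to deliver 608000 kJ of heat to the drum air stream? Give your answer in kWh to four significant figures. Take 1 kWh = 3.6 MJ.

In absolute terms T_C = 295.93 K and T_H = 334.26 K, so ΔT = 38.33 K.
The reversible limit is COP_HP = T_H/ΔT = 8.720, so W_min = Q_H/COP = Q_H·ΔT/T_H.
W_min = 608000 × 38.33/334.26 = 69730 kJ = 19.37 kWh.

19.37 kWh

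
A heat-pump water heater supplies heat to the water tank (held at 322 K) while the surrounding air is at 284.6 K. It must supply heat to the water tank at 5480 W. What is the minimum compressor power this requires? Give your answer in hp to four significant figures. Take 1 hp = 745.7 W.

The reservoir spacing is ΔT = 322 − 284.6 = 37.40 K.
COP_Carnot = T_H/ΔT = 322.00/37.40 = 8.610.
Ẇ_min = Q̇/COP_Carnot = 5480/8.610 = 636.5 W = 0.8536 hp.

0.8536 hp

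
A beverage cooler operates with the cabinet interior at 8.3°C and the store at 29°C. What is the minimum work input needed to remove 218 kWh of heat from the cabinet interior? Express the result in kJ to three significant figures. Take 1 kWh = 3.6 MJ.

In absolute terms T_C = 281.45 K and T_H = 302.15 K, so ΔT = 20.70 K.
The reversible limit is COP_R = T_C/ΔT = 13.60, so W_min = Q_C/COP = Q_C·ΔT/T_C.
W_min = 218.0 × 20.70/281.45 = 16.03 kWh = 57720 kJ.

57700 kJ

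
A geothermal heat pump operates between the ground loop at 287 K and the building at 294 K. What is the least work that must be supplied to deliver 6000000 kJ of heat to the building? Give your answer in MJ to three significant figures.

143 MJ

The reservoir spacing is ΔT = 294 − 287 = 7.000 K.
The reversible limit is COP_HP = T_H/ΔT = 42.00, so W_min = Q_H/COP = Q_H·ΔT/T_H.
W_min = 6000000 × 7.000/294.00 = 142900 kJ = 142.9 MJ.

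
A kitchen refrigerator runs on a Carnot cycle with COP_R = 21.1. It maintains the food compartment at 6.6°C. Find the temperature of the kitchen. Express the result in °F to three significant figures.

COP_R = T_C/(T_H − T_C) gives T_H − T_C = T_C/COP.
With T_C = 279.75 K, T_H = 279.75 × (1 + 1/21.1) = 293.01 K.
Converting, 293.01 K = 67.74°F.

67.7 °F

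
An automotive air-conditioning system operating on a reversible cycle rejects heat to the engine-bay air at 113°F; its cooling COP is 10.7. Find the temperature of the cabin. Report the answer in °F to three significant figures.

For a Carnot refrigerator COP_R = T_C/(T_H − T_C), so T_C = COP·T_H/(1 + COP).
With T_H = 318.15 K, T_C = 10.7 × 318.15/11.70 = 290.96 K.
Converting, 290.96 K = 64.05°F.

64.1 °F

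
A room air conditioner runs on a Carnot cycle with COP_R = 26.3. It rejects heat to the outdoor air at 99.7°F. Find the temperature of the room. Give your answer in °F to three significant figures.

79.2 °F

For a Carnot refrigerator COP_R = T_C/(T_H − T_C), so T_C = COP·T_H/(1 + COP).
With T_H = 310.76 K, T_C = 26.3 × 310.76/27.30 = 299.38 K.
Converting, 299.38 K = 79.21°F.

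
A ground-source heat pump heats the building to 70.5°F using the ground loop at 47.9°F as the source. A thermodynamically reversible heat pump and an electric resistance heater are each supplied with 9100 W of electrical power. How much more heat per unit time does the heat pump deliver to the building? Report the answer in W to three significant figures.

204000 W

In absolute terms T_C = 281.98 K and T_H = 294.54 K, so ΔT = 12.56 K.
COP_Carnot = T_H/ΔT = 294.54/12.56 = 23.46.
The heat pump delivers Q̇_H = COP × Ẇ = 213500 W; the resistance heater delivers Ẇ = 9100 W.
Extra = (COP − 1)·Ẇ = 204400 W.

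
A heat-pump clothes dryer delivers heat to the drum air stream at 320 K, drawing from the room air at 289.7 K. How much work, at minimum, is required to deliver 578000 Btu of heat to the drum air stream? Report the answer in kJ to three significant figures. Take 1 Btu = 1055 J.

57700 kJ

The reservoir spacing is ΔT = 320 − 289.7 = 30.30 K.
The reversible limit is COP_HP = T_H/ΔT = 10.56, so W_min = Q_H/COP = Q_H·ΔT/T_H.
W_min = 578000 × 30.30/320.00 = 54730 Btu = 57740 kJ.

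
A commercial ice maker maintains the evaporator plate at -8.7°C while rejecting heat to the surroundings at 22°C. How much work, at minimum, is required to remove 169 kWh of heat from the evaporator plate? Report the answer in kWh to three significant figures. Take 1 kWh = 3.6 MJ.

In absolute terms T_C = 264.45 K and T_H = 295.15 K, so ΔT = 30.70 K.
The reversible limit is COP_R = T_C/ΔT = 8.614, so W_min = Q_C/COP = Q_C·ΔT/T_C.
W_min = 169.0 × 30.70/264.45 = 19.62 kWh.

19.6 kWh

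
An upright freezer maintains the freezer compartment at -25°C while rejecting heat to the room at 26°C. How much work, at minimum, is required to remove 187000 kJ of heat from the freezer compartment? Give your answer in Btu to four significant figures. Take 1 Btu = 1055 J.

36430 Btu

In absolute terms T_C = 248.15 K and T_H = 299.15 K, so ΔT = 51.00 K.
The reversible limit is COP_R = T_C/ΔT = 4.866, so W_min = Q_C/COP = Q_C·ΔT/T_C.
W_min = 187000 × 51.00/248.15 = 38430 kJ = 36430 Btu.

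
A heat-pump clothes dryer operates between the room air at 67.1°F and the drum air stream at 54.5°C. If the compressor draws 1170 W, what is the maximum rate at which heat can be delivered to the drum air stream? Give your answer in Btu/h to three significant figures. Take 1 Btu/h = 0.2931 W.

37400 Btu/h

In absolute terms T_C = 292.65 K and T_H = 327.65 K, so ΔT = 35.00 K.
COP_Carnot = T_H/ΔT = 327.65/35.00 = 9.361.
Q̇_max = COP_Carnot × Ẇ = 9.361 × 1170 W = 10950 W = 37370 Btu/h.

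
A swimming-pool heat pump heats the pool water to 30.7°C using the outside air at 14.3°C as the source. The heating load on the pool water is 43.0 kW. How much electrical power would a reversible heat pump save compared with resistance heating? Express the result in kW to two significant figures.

In absolute terms T_C = 287.45 K and T_H = 303.85 K, so ΔT = 16.40 K.
COP_Carnot = T_H/ΔT = 303.85/16.40 = 18.53.
Resistance heating needs Ẇ_res = Q̇_H = 43.00 kW; the reversible heat pump needs only Ẇ_hp = Q̇_H/COP = 2.321 kW.
Saving = 43.00 − 2.321 = 40.68 kW.

41 kW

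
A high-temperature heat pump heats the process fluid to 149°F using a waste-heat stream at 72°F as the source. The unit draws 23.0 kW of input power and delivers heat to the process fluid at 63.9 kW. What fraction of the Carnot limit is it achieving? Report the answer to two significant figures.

0.35

COP_actual = Q̇_H/Ẇ = 63.90/23.00 = 2.778.
In absolute terms T_C = 295.37 K and T_H = 338.15 K, so ΔT = 42.78 K.
COP_Carnot = T_H/ΔT = 338.15/42.78 = 7.905.
η_II = COP_actual/COP_Carnot = 2.778/7.905 = 0.3515.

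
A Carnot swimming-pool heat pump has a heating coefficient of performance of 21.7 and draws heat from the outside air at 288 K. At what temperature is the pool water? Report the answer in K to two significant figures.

300 K

COP_HP = T_H/(T_H − T_C) rearranges to T_H = COP·T_C/(COP − 1).
With T_C = 288.00 K, T_H = 21.7 × 288.00/20.70 = 301.91 K.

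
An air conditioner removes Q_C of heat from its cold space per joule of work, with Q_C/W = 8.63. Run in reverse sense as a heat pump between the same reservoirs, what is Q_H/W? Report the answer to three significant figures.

9.63

The first law on one cycle gives Q_H = Q_C + W, so Q_H/W = Q_C/W + 1.
COP_HP = COP_R + 1 = 8.63 + 1 = 9.63.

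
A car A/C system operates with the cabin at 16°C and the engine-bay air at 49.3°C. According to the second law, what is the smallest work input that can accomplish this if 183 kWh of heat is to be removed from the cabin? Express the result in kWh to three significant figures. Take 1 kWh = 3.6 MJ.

In absolute terms T_C = 289.15 K and T_H = 322.45 K, so ΔT = 33.30 K.
The reversible limit is COP_R = T_C/ΔT = 8.683, so W_min = Q_C/COP = Q_C·ΔT/T_C.
W_min = 183.0 × 33.30/289.15 = 21.08 kWh.

21.1 kWh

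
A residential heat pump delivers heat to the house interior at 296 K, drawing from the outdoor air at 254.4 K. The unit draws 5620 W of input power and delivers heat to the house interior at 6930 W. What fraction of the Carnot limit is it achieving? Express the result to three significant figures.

COP_actual = Q̇_H/Ẇ = 6930/5620 = 1.233.
The reservoir spacing is ΔT = 296 − 254.4 = 41.60 K.
COP_Carnot = T_H/ΔT = 296.00/41.60 = 7.115.
η_II = COP_actual/COP_Carnot = 1.233/7.115 = 0.1733.

0.173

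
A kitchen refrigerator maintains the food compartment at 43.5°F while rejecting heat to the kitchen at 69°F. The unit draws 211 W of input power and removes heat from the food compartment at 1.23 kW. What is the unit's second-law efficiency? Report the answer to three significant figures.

Converting, Q̇_C = 1.230 kW = 1230 W, so COP_actual = Q̇_C/Ẇ = 1230/211.0 = 5.829.
In absolute terms T_C = 279.54 K and T_H = 293.71 K, so ΔT = 14.17 K.
COP_Carnot = T_C/ΔT = 279.54/14.17 = 19.73.
η_II = COP_actual/COP_Carnot = 5.829/19.73 = 0.2954.

0.295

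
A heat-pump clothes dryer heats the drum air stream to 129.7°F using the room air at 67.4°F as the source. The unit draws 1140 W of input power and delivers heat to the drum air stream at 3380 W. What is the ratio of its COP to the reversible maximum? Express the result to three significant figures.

COP_actual = Q̇_H/Ẇ = 3380/1140 = 2.965.
In absolute terms T_C = 292.82 K and T_H = 327.43 K, so ΔT = 34.61 K.
COP_Carnot = T_H/ΔT = 327.43/34.61 = 9.460.
η_II = COP_actual/COP_Carnot = 2.965/9.460 = 0.3134.

0.313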